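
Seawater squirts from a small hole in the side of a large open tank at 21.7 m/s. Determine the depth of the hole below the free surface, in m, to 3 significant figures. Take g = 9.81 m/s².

24.0 m

Inverting v = √(2gh) gives h = v² / 2g.
h = 21.7²/(2·9.81) = 471/19.62 = 24.0 m.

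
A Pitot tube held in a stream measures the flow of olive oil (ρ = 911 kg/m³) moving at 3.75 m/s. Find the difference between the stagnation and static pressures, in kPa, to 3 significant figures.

Bernoulli between the free stream and the stagnation point: ½ρv² = P_stag − P_static.
ΔP = ½·911·3.75² = 6410 Pa.

ΔP ≈ 6.41 kPa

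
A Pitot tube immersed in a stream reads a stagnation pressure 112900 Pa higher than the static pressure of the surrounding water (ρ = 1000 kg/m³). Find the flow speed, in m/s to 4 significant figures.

v ≈ 15.03 m/s

The dynamic pressure equals the rise in static pressure at the stagnation point: ΔP = ½ρv².
v = √(2ΔP/ρ) = √(2·112900/1000) = 15.03 m/s.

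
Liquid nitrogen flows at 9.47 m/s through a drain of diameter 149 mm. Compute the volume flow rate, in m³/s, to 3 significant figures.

Q = 0.165 m³/s

Q = A·v = 0.0174 m² × 9.47 m/s = 0.165 m³/s.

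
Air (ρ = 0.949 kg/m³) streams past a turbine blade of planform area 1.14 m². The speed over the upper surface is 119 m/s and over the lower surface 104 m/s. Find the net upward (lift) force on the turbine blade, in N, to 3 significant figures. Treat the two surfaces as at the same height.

From P + ½ρv² = const at equal height, P_low − P_up = ½ρ(v_up² − v_low²).
ΔP = ½·0.949·(119² − 104²) = 1590 Pa.
Lift = ΔP · A = 1590 × 1.14 = 1810 N.

F = 1810 N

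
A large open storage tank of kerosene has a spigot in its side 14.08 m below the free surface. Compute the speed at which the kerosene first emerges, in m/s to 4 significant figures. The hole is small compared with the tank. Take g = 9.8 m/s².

Bernoulli from surface to hole (P equal, v_surface ≈ 0): v = √(2gh) = √(2×9.8×14.08) = 16.61 m/s.

v ≈ 16.61 m/s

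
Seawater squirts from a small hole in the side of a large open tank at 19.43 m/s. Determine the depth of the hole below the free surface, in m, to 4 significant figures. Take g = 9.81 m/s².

h ≈ 19.24 m

For a small hole in a large open tank, ½v² = gh, giving h = v²/(2g).
h = 19.43²/(2·9.81) = 377.5/19.62 = 19.24 m.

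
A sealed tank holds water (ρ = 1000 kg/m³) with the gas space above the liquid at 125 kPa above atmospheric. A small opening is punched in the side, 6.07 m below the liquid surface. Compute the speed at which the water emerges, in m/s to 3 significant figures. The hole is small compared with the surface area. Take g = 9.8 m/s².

v ≈ 19.2 m/s

Take point 1 at the surface (v₁ ≈ 0) and point 2 at the hole (at atmospheric pressure). Bernoulli: P₁ + ρg h = P_atm + ½ρv₂².
With P₁ − P_atm = 125000 Pa, v₂ = √(2gh + 2ΔP/ρ) = √(2·9.8·6.07 + 2·125000/1000) = 19.2 m/s.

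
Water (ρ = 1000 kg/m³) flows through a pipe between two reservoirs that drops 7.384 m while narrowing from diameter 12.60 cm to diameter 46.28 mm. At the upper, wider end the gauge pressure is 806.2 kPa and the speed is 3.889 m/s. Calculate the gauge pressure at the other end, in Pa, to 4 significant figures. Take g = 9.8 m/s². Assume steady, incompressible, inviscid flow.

470600 Pa

The volume flow rate is constant, so v₂ = (A₁/A₂)v₁ = (124.7/16.82)·3.889 = 28.83 m/s.
Energy conservation along the streamline gives P₂ = P₁ − ½ρ(v₂² − v₁²) − ρg(h₂ − h₁).
P₂ = 806200 + ½·1000·(3.889² − 28.83²) − 1000·9.8·(−7.384) = 806200 + (-407900) − (-72360) = 470600 Pa.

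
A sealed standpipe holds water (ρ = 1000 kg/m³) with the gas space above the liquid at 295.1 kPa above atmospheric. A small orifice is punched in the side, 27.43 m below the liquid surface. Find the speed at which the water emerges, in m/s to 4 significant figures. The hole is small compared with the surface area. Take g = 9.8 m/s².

Take point 1 at the surface (v₁ ≈ 0) and point 2 at the hole (at atmospheric pressure). Bernoulli: P₁ + ρg h = P_atm + ½ρv₂².
With P₁ − P_atm = 295100 Pa, v₂ = √(2gh + 2ΔP/ρ) = √(2·9.8·27.43 + 2·295100/1000) = 33.58 m/s.

v ≈ 33.58 m/s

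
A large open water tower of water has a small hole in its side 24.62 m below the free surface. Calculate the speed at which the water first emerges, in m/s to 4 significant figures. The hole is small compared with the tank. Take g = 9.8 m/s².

Bernoulli from surface to hole (P equal, v_surface ≈ 0): v = √(2gh) = √(2×9.8×24.62) = 21.97 m/s.

v ≈ 21.97 m/s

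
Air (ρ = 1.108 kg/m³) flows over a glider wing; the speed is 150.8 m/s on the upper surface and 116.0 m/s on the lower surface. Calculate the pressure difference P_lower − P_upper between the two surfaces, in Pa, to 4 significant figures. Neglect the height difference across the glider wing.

ΔP = 5144 Pa

Bernoulli (same height): P_lower − P_upper = ½ρ(v_upper² − v_lower²).
ΔP = ½·1.108·(150.8² − 116.0²) = 5144 Pa.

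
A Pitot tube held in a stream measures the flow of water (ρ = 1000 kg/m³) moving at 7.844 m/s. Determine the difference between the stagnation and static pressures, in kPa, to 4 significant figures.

The dynamic pressure equals the rise in static pressure at the stagnation point: ΔP = ½ρv².
ΔP = ½·1000·7.844² = 30760 Pa.

ΔP = 30.76 kPa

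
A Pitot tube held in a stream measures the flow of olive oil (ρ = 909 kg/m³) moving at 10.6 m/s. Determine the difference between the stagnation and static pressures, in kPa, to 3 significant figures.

At the stagnation point the flow is brought to rest, so Bernoulli gives P_stag − P_static = ½ρv².
ΔP = ½·909·10.6² = 51100 Pa.

ΔP ≈ 51.1 kPa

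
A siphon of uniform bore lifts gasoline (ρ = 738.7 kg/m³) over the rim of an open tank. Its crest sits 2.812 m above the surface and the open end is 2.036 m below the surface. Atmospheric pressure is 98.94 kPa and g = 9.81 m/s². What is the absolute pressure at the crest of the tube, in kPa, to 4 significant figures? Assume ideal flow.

The outlet speed comes from Torricelli: v = √(2g·2.036) = 6.320 m/s.
The bore is uniform, so the speed at the crest is the same v. Bernoulli surface→crest: P_atm = P_top + ½ρv² + ρg·h_top.
P_top = 98940 − ½·738.7·6.320² − 738.7·9.81·2.812 = 63810 Pa.

P_top ≈ 63.81 kPa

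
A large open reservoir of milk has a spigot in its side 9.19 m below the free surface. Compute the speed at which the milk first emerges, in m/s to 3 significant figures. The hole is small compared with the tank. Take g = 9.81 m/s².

v = 13.4 m/s

Torricelli's result v = √(2gh) gives v = √(2·9.81·9.19) = 13.4 m/s.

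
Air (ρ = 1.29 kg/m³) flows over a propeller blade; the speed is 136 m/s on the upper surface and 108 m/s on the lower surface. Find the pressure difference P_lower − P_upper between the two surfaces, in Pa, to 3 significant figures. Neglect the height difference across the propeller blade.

4410 Pa

With negligible Δh, P + ½ρv² is constant, so P_low − P_up = ½ρ(v_up² − v_low²).
ΔP = ½·1.29·(136² − 108²) = 4410 Pa.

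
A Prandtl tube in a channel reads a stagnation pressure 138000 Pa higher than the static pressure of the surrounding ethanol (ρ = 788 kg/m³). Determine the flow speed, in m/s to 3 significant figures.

The dynamic pressure equals the rise in static pressure at the stagnation point: ΔP = ½ρv².
v = √(2ΔP/ρ) = √(2·138000/788) = 18.7 m/s.

v ≈ 18.7 m/s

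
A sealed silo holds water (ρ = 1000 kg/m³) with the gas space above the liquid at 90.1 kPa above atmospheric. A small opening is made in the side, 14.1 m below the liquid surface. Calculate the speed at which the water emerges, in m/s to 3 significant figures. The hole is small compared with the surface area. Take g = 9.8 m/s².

v = 21.4 m/s

Take point 1 at the surface (v₁ ≈ 0) and point 2 at the hole (at atmospheric pressure). Bernoulli: P₁ + ρg h = P_atm + ½ρv₂².
With P₁ − P_atm = 90100 Pa, v₂ = √(2gh + 2ΔP/ρ) = √(2·9.8·14.1 + 2·90100/1000) = 21.4 m/s.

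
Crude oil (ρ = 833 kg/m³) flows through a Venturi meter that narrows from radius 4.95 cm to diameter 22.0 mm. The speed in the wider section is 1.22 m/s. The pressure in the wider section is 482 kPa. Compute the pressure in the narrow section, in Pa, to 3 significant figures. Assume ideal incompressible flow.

P₂ ≈ 228000 Pa

Continuity gives A₁v₁ = A₂v₂, so v₂ = (77.0 cm²)/(3.80 cm²) × 1.22 m/s = 24.7 m/s.
The pipe is horizontal, so Bernoulli reduces to P₁ + ½ρv₁² = P₂ + ½ρv₂².
P₂ = P₁ − ½ρ(v₂² − v₁²) = 482000 − ½·833·(24.7² − 1.22²) = 482000 − 254000 = 228000 Pa.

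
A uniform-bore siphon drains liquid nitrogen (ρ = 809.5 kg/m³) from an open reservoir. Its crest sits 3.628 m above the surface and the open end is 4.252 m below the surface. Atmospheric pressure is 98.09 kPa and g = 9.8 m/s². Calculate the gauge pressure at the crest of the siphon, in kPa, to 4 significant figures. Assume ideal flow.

P_gauge ≈ -62.51 kPa

The outlet speed comes from Torricelli: v = √(2g·4.252) = 9.129 m/s.
With constant cross-section the crest speed equals v; applying Bernoulli from the surface up to the crest, P_top = P_atm − ½ρv² − ρg·h_top.
P_top = 98090 − ½·809.5·9.129² − 809.5·9.8·3.628 = 35580 Pa. So P_gauge = P_top − P_atm = -62510 Pa.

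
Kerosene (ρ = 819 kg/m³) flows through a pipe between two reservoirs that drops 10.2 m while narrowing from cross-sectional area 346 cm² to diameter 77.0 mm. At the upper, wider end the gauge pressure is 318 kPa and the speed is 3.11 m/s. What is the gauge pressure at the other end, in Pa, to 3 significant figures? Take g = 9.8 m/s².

Mass conservation (A₁v₁ = A₂v₂) gives v₂ = 3.11 × 346/46.6 = 23.1 m/s.
Energy conservation along the streamline gives P₂ = P₁ − ½ρ(v₂² − v₁²) − ρg(h₂ − h₁).
P₂ = 318000 + ½·819·(3.11² − 23.1²) − 819·9.8·(−10.2) = 318000 + (-215000) − (-81900) = 185000 Pa.

P₂ ≈ 185000 Pa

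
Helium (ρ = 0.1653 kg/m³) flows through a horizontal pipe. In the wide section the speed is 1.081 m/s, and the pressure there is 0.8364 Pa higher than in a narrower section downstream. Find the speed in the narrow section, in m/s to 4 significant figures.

v₂ = 3.360 m/s

With h₁ = h₂, rearranging Bernoulli gives v₂ = √(v₁² + 2ΔP/ρ).
v₂ = √(1.081² + 2·0.8364/0.1653) = √(1.169 + 10.12) = 3.360 m/s.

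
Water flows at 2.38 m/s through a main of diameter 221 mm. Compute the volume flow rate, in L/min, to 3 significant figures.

5480 L/min

Q = A·v = 0.0384 m² × 2.38 m/s = 0.0913 m³/s.
Converting: 0.0913 m³/s × 60000 = 5480 L/min.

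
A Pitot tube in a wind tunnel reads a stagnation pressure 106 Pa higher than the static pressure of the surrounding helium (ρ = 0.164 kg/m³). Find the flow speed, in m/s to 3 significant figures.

At the stagnation point the flow is brought to rest, so Bernoulli gives P_stag − P_static = ½ρv².
v = √(2ΔP/ρ) = √(2·106/0.164) = 36.0 m/s.

v = 36.0 m/s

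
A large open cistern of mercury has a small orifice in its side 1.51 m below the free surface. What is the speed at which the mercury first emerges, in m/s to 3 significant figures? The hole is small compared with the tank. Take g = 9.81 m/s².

With the surface at rest and both surface and jet at atmospheric pressure, Bernoulli gives ρg h = ½ρv², so v = √(2gh) = √(2·9.81·1.51) = 5.44 m/s.

v ≈ 5.44 m/s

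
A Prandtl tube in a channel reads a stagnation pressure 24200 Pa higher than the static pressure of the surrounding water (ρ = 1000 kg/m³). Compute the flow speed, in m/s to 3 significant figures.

6.96 m/s

The dynamic pressure equals the rise in static pressure at the stagnation point: ΔP = ½ρv².
v = √(2ΔP/ρ) = √(2·24200/1000) = 6.96 m/s.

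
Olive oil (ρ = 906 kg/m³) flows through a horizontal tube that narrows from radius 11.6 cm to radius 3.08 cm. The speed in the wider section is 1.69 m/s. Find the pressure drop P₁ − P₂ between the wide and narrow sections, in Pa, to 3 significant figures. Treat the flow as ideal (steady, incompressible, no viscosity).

Mass conservation (A₁v₁ = A₂v₂) gives v₂ = 1.69 × 423/29.8 = 24.0 m/s.
Along the horizontal streamline, P + ½ρv² is constant.
P₁ − P₂ = ½·906·(24.0² − 1.69²) = ½·906·572 = 259000 Pa.

ΔP ≈ 259000 Pa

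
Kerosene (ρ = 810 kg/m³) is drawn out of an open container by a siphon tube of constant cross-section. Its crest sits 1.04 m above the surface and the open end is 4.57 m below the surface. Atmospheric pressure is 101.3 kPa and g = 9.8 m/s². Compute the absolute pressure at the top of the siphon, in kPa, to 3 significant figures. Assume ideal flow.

P_top ≈ 56.8 kPa

From the surface to the outlet (both open to atmosphere, surface at rest): v = √(2g·h_out) = √(2·9.8·4.57) = 9.46 m/s.
Continuity keeps v the same throughout the tube; from surface to crest, P_atm + 0 = P_top + ½ρv² + ρg·h_top.
P_top = 101300 − ½·810·9.46² − 810·9.8·1.04 = 56800 Pa.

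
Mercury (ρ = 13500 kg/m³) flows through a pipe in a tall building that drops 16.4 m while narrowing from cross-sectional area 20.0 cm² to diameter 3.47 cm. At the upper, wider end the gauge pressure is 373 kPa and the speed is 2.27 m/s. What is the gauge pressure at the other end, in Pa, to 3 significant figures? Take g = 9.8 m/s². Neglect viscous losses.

P₂ = 2420000 Pa

Mass conservation (A₁v₁ = A₂v₂) gives v₂ = 2.27 × 20.0/9.46 = 4.80 m/s.
Applying Bernoulli between the two ends and solving for P₂: P₂ = P₁ + ½ρ(v₁² − v₂²) − ρgΔh.
P₂ = 373000 + ½·13500·(2.27² − 4.80²) − 13500·9.8·(−16.4) = 373000 + (-121000) − (-2170000) = 2420000 Pa.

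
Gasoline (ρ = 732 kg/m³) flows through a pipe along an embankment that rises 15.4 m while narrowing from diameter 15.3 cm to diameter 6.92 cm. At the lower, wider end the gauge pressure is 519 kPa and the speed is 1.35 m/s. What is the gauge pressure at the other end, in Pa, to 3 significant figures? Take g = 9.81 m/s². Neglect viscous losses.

393000 Pa

The volume flow rate is constant, so v₂ = (A₁/A₂)v₁ = (184/37.6)·1.35 = 6.60 m/s.
Applying Bernoulli between the two ends and solving for P₂: P₂ = P₁ + ½ρ(v₁² − v₂²) − ρgΔh.
P₂ = 519000 + ½·732·(1.35² − 6.60²) − 732·9.81·(+15.4) = 519000 + (-15300) − (111000) = 393000 Pa.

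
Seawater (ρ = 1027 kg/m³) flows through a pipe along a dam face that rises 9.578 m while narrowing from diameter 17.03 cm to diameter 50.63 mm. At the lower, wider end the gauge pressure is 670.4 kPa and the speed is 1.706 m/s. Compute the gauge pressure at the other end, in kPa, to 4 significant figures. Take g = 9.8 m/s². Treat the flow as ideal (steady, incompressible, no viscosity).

P₂ = 384.2 kPa

By continuity, v₂ = v₁·A₁/A₂ = 1.706·(227.8/20.13) = 19.30 m/s.
Energy conservation along the streamline gives P₂ = P₁ − ½ρ(v₂² − v₁²) − ρg(h₂ − h₁).
P₂ = 670400 + ½·1027·(1.706² − 19.30²) − 1027·9.8·(+9.578) = 670400 + (-189800) − (96400) = 384200 Pa.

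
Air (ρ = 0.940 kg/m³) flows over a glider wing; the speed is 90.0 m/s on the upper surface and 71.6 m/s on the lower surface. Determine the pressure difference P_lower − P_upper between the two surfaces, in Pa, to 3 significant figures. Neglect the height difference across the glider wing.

1400 Pa

With negligible Δh, P + ½ρv² is constant, so P_low − P_up = ½ρ(v_up² − v_low²).
ΔP = ½·0.940·(90.0² − 71.6²) = 1400 Pa.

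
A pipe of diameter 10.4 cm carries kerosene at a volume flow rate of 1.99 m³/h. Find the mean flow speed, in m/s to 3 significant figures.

0.0651 m/s

Q = 1.99 m³/h = 0.000553 m³/s.
v = Q/A = 0.000553 / 0.00849 = 0.0651 m/s.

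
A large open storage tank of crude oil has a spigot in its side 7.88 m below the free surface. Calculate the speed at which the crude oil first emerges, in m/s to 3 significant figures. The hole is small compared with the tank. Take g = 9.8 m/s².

Torricelli's result v = √(2gh) gives v = √(2·9.8·7.88) = 12.4 m/s.

v = 12.4 m/s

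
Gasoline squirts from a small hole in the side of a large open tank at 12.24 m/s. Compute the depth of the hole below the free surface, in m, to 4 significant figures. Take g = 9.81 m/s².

Inverting v = √(2gh) gives h = v² / 2g.
h = 12.24²/(2·9.81) = 149.8/19.62 = 7.636 m.

7.636 m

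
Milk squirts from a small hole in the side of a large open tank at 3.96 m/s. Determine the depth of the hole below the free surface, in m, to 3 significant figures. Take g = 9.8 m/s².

0.800 m

For a small hole in a large open tank, ½v² = gh, giving h = v²/(2g).
h = 3.96²/(2·9.8) = 15.7/19.60 = 0.800 m.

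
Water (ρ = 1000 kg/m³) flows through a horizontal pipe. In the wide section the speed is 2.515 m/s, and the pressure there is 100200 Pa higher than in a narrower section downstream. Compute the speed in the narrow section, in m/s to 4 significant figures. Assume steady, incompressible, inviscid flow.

With h₁ = h₂, rearranging Bernoulli gives v₂ = √(v₁² + 2ΔP/ρ).
v₂ = √(2.515² + 2·100200/1000) = √(6.325 + 200.4) = 14.38 m/s.

14.38 m/s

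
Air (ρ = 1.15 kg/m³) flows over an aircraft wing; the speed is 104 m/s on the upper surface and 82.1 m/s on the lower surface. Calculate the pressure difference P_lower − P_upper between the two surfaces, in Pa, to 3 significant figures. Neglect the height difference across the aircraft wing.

The pressure is lower where the speed is higher: ΔP = ½ρ(v_up² − v_low²).
ΔP = ½·1.15·(104² − 82.1²) = 2340 Pa.

ΔP = 2340 Pa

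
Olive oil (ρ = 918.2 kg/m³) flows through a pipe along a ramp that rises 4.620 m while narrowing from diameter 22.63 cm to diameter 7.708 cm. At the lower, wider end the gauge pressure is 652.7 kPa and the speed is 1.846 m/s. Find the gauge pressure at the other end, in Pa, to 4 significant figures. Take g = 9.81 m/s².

P₂ = 496400 Pa

Continuity gives A₁v₁ = A₂v₂, so v₂ = (402.2 cm²)/(46.66 cm²) × 1.846 m/s = 15.91 m/s.
Bernoulli: P₁ + ½ρv₁² + ρg h₁ = P₂ + ½ρv₂² + ρg h₂, so P₂ = P₁ + ½ρ(v₁² − v₂²) − ρg(h₂ − h₁).
P₂ = 652700 + ½·918.2·(1.846² − 15.91²) − 918.2·9.81·(+4.620) = 652700 + (-114700) − (41610) = 496400 Pa.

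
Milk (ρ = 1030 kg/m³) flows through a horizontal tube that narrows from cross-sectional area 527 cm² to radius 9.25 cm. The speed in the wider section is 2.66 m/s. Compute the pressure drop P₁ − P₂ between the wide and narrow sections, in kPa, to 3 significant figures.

By continuity, v₂ = v₁·A₁/A₂ = 2.66·(527/269) = 5.22 m/s.
With no height change, Bernoulli's equation is P₁ + ½ρv₁² = P₂ + ½ρv₂².
P₁ − P₂ = ½·1030·(5.22² − 2.66²) = ½·1030·20.1 = 10400 Pa.

10.4 kPa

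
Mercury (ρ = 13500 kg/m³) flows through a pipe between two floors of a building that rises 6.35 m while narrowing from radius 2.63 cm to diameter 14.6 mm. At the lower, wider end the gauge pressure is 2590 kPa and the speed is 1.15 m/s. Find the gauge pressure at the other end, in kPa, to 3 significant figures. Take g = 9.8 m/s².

255 kPa

By continuity, v₂ = v₁·A₁/A₂ = 1.15·(21.7/1.67) = 14.9 m/s.
Bernoulli: P₁ + ½ρv₁² + ρg h₁ = P₂ + ½ρv₂² + ρg h₂, so P₂ = P₁ + ½ρ(v₁² − v₂²) − ρg(h₂ − h₁).
P₂ = 2590000 + ½·13500·(1.15² − 14.9²) − 13500·9.8·(+6.35) = 2590000 + (-1500000) − (840000) = 255000 Pa.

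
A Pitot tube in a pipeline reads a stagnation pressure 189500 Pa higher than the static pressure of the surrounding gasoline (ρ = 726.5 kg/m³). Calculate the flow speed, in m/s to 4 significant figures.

Bernoulli between the free stream and the stagnation point: ½ρv² = P_stag − P_static.
v = √(2ΔP/ρ) = √(2·189500/726.5) = 22.84 m/s.

v = 22.84 m/s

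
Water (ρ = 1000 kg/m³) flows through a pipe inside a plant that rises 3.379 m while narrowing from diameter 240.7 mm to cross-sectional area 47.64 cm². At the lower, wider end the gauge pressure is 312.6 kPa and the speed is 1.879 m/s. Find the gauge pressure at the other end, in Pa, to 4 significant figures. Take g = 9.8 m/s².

P₂ ≈ 120200 Pa

By continuity, v₂ = v₁·A₁/A₂ = 1.879·(455.0/47.64) = 17.95 m/s.
Energy conservation along the streamline gives P₂ = P₁ − ½ρ(v₂² − v₁²) − ρg(h₂ − h₁).
P₂ = 312600 + ½·1000·(1.879² − 17.95²) − 1000·9.8·(+3.379) = 312600 + (-159300) − (33110) = 120200 Pa.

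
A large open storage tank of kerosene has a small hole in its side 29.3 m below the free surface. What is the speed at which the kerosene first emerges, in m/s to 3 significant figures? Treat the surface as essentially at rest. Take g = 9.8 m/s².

v ≈ 24.0 m/s

The surface is effectively still and both ends are open, so ½v² = gh and v = √(2·9.8·29.3) = 24.0 m/s.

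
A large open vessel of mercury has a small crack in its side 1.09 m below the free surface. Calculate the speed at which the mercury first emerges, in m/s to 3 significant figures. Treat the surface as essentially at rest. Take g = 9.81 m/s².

The surface is effectively still and both ends are open, so ½v² = gh and v = √(2·9.81·1.09) = 4.62 m/s.

4.62 m/s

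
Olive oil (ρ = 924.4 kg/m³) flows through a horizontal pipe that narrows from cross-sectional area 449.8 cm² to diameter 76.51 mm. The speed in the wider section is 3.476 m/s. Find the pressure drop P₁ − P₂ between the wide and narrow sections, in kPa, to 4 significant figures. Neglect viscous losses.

529.0 kPa

By continuity, v₂ = v₁·A₁/A₂ = 3.476·(449.8/45.98) = 34.01 m/s.
The pipe is horizontal, so Bernoulli reduces to P₁ + ½ρv₁² = P₂ + ½ρv₂².
P₁ − P₂ = ½·924.4·(34.01² − 3.476²) = ½·924.4·1144 = 529000 Pa.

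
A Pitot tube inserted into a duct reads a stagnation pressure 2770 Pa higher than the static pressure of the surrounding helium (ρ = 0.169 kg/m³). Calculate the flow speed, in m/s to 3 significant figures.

At the stagnation point the flow is brought to rest, so Bernoulli gives P_stag − P_static = ½ρv².
v = √(2ΔP/ρ) = √(2·2770/0.169) = 181 m/s.

v ≈ 181 m/s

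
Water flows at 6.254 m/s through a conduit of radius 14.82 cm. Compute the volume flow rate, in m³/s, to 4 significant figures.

0.4315 m³/s

Q = A·v = 0.06900 m² × 6.254 m/s = 0.4315 m³/s.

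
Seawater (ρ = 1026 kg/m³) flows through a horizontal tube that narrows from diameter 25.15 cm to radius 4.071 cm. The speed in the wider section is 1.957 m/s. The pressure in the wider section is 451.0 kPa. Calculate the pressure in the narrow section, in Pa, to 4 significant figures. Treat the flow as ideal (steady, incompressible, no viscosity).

Continuity gives A₁v₁ = A₂v₂, so v₂ = (496.8 cm²)/(52.07 cm²) × 1.957 m/s = 18.67 m/s.
Bernoulli (h₁ = h₂): P₁ − P₂ = ½ρ(v₂² − v₁²).
P₂ = P₁ − ½ρ(v₂² − v₁²) = 451000 − ½·1026·(18.67² − 1.957²) = 451000 − 176900 = 274100 Pa.

P₂ ≈ 274100 Pa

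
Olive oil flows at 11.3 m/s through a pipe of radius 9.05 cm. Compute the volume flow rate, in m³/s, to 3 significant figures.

Q = A·v = 0.0257 m² × 11.3 m/s = 0.291 m³/s.

Q ≈ 0.291 m³/s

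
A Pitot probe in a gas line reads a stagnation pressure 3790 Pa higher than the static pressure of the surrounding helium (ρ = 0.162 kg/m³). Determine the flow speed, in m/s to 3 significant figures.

v ≈ 216 m/s

At the stagnation point the flow is brought to rest, so Bernoulli gives P_stag − P_static = ½ρv².
v = √(2ΔP/ρ) = √(2·3790/0.162) = 216 m/s.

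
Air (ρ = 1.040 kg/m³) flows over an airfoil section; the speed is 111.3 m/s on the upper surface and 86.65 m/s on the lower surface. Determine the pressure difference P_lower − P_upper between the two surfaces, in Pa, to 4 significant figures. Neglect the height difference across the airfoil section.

With negligible Δh, P + ½ρv² is constant, so P_low − P_up = ½ρ(v_up² − v_low²).
ΔP = ½·1.040·(111.3² − 86.65²) = 2537 Pa.

ΔP = 2537 Pa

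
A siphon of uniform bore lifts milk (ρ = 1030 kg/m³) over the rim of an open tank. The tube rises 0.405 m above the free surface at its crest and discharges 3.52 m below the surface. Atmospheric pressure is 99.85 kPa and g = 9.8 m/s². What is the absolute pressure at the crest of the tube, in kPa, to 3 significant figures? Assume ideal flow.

P_top = 60.2 kPa

Bernoulli surface→outlet gives ½v² = g·h_out, so v = √(2·9.8·3.52) = 8.31 m/s.
With constant cross-section the crest speed equals v; applying Bernoulli from the surface up to the crest, P_top = P_atm − ½ρv² − ρg·h_top.
P_top = 99850 − ½·1030·8.31² − 1030·9.8·0.405 = 60200 Pa.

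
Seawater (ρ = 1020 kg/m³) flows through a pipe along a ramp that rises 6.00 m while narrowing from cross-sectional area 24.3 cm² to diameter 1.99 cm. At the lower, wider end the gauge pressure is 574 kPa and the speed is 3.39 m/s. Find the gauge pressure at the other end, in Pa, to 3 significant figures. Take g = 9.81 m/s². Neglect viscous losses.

Mass conservation (A₁v₁ = A₂v₂) gives v₂ = 3.39 × 24.3/3.11 = 26.5 m/s.
Energy conservation along the streamline gives P₂ = P₁ − ½ρ(v₂² − v₁²) − ρg(h₂ − h₁).
P₂ = 574000 + ½·1020·(3.39² − 26.5²) − 1020·9.81·(+6.00) = 574000 + (-352000) − (60000) = 162000 Pa.

P₂ ≈ 162000 Pa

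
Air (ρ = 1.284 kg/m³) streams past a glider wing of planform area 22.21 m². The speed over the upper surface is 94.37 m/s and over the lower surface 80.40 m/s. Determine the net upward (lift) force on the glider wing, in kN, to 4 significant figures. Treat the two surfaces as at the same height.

34.81 kN

From P + ½ρv² = const at equal height, P_low − P_up = ½ρ(v_up² − v_low²).
ΔP = ½·1.284·(94.37² − 80.40²) = 1567 Pa.
Lift = ΔP · A = 1567 × 22.21 = 34810 N.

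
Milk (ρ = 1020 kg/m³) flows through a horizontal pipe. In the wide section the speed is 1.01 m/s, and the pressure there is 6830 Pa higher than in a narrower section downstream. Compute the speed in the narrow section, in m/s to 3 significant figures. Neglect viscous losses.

With h₁ = h₂, rearranging Bernoulli gives v₂ = √(v₁² + 2ΔP/ρ).
v₂ = √(1.01² + 2·6830/1020) = √(1.02 + 13.4) = 3.80 m/s.

3.80 m/s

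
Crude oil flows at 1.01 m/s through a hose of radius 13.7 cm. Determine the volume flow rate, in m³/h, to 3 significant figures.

Q = A·v = 0.0590 m² × 1.01 m/s = 0.0596 m³/s.
Converting: 0.0596 m³/s × 3600 = 214 m³/h.

Q ≈ 214 m³/h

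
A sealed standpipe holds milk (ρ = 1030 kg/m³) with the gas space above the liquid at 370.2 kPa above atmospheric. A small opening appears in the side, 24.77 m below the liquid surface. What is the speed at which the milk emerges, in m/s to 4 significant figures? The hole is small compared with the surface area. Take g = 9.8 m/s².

v = 34.70 m/s

Take point 1 at the surface (v₁ ≈ 0) and point 2 at the hole (at atmospheric pressure). Bernoulli: P₁ + ρg h = P_atm + ½ρv₂².
With P₁ − P_atm = 370200 Pa, v₂ = √(2gh + 2ΔP/ρ) = √(2·9.8·24.77 + 2·370200/1030) = 34.70 m/s.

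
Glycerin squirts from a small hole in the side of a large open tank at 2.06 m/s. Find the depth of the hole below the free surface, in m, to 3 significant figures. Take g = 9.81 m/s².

Inverting v = √(2gh) gives h = v² / 2g.
h = 2.06²/(2·9.81) = 4.24/19.62 = 0.216 m.

h ≈ 0.216 m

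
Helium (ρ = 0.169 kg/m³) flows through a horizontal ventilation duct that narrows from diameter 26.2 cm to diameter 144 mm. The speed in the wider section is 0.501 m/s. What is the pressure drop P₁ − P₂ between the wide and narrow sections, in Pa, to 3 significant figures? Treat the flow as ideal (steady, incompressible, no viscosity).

The volume flow rate is constant, so v₂ = (A₁/A₂)v₁ = (539/163)·0.501 = 1.66 m/s.
With no height change, Bernoulli's equation is P₁ + ½ρv₁² = P₂ + ½ρv₂².
P₁ − P₂ = ½·0.169·(1.66² − 0.501²) = ½·0.169·2.50 = 0.211 Pa.

ΔP ≈ 0.211 Pa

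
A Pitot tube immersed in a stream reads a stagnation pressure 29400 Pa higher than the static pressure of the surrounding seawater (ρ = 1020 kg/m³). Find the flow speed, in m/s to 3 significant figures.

At the stagnation point the flow is brought to rest, so Bernoulli gives P_stag − P_static = ½ρv².
v = √(2ΔP/ρ) = √(2·29400/1020) = 7.59 m/s.

v ≈ 7.59 m/s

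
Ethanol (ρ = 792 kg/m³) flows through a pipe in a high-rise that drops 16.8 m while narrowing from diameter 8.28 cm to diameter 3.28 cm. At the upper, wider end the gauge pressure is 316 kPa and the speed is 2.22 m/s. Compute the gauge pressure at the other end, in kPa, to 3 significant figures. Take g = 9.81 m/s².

P₂ = 369 kPa

Mass conservation (A₁v₁ = A₂v₂) gives v₂ = 2.22 × 53.8/8.45 = 14.1 m/s.
Applying Bernoulli between the two ends and solving for P₂: P₂ = P₁ + ½ρ(v₁² − v₂²) − ρgΔh.
P₂ = 316000 + ½·792·(2.22² − 14.1²) − 792·9.81·(−16.8) = 316000 + (-77300) − (-131000) = 369000 Pa.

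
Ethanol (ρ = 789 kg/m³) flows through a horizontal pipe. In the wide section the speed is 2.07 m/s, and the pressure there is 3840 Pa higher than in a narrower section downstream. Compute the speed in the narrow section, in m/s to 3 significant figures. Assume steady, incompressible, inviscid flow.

With h₁ = h₂, rearranging Bernoulli gives v₂ = √(v₁² + 2ΔP/ρ).
v₂ = √(2.07² + 2·3840/789) = √(4.28 + 9.73) = 3.74 m/s.

v₂ = 3.74 m/s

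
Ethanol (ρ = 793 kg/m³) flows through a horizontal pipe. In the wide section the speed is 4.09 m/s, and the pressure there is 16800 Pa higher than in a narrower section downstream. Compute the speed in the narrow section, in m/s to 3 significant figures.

v₂ ≈ 7.69 m/s

With h₁ = h₂, rearranging Bernoulli gives v₂ = √(v₁² + 2ΔP/ρ).
v₂ = √(4.09² + 2·16800/793) = √(16.7 + 42.4) = 7.69 m/s.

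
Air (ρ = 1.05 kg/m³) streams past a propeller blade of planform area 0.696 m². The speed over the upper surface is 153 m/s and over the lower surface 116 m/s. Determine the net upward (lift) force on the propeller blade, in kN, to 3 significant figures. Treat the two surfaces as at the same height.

F ≈ 3.64 kN

With equal heights on the two surfaces, Bernoulli gives P_lower − P_upper = ½ρ(v_upper² − v_lower²).
ΔP = ½·1.05·(153² − 116²) = 5230 Pa.
Lift = ΔP · A = 5230 × 0.696 = 3640 N.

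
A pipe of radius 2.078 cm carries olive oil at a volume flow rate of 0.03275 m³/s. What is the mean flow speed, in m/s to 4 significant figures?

Q = 0.03275 m³/s = 0.03275 m³/s.
v = Q/A = 0.03275 / 0.001357 = 24.14 m/s.

v ≈ 24.14 m/s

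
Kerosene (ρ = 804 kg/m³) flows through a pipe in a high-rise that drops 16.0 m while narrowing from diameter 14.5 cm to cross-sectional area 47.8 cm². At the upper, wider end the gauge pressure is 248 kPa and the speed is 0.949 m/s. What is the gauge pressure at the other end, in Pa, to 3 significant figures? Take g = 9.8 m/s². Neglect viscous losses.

370000 Pa

Mass conservation (A₁v₁ = A₂v₂) gives v₂ = 0.949 × 165/47.8 = 3.28 m/s.
Bernoulli: P₁ + ½ρv₁² + ρg h₁ = P₂ + ½ρv₂² + ρg h₂, so P₂ = P₁ + ½ρ(v₁² − v₂²) − ρg(h₂ − h₁).
P₂ = 248000 + ½·804·(0.949² − 3.28²) − 804·9.8·(−16.0) = 248000 + (-3960) − (-126000) = 370000 Pa.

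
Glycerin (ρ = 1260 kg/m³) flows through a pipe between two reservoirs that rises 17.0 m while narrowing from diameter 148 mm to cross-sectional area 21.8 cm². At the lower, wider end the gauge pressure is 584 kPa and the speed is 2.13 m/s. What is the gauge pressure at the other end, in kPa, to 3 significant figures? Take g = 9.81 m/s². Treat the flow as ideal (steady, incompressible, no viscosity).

199 kPa

By continuity, v₂ = v₁·A₁/A₂ = 2.13·(172/21.8) = 16.8 m/s.
Bernoulli: P₁ + ½ρv₁² + ρg h₁ = P₂ + ½ρv₂² + ρg h₂, so P₂ = P₁ + ½ρ(v₁² − v₂²) − ρg(h₂ − h₁).
P₂ = 584000 + ½·1260·(2.13² − 16.8²) − 1260·9.81·(+17.0) = 584000 + (-175000) − (210000) = 199000 Pa.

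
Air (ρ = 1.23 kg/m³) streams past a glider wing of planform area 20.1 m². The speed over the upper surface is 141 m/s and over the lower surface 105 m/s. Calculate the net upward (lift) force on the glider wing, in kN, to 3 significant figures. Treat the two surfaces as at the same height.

With equal heights on the two surfaces, Bernoulli gives P_lower − P_upper = ½ρ(v_upper² − v_lower²).
ΔP = ½·1.23·(141² − 105²) = 5450 Pa.
Lift = ΔP · A = 5450 × 20.1 = 109000 N.

109 kN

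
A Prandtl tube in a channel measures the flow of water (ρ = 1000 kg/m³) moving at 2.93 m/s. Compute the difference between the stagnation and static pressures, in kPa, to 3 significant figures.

4.29 kPa

At the stagnation point the flow is brought to rest, so Bernoulli gives P_stag − P_static = ½ρv².
ΔP = ½·1000·2.93² = 4290 Pa.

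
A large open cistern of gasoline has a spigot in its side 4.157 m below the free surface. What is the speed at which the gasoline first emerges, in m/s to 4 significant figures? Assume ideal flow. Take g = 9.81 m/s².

Torricelli's result v = √(2gh) gives v = √(2·9.81·4.157) = 9.031 m/s.

v = 9.031 m/s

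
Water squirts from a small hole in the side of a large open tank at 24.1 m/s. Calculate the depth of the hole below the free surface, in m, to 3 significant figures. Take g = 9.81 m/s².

Torricelli: v = √(2gh), so h = v²/(2g).
h = 24.1²/(2·9.81) = 581/19.62 = 29.6 m.

h = 29.6 m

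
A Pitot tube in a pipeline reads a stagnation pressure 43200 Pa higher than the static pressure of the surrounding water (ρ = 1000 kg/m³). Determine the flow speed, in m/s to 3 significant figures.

v ≈ 9.30 m/s

The dynamic pressure equals the rise in static pressure at the stagnation point: ΔP = ½ρv².
v = √(2ΔP/ρ) = √(2·43200/1000) = 9.30 m/s.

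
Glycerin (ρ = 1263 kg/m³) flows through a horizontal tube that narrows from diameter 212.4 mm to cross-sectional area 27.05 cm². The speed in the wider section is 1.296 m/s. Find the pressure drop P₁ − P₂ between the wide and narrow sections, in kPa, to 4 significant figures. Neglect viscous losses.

ΔP ≈ 180.9 kPa

The volume flow rate is constant, so v₂ = (A₁/A₂)v₁ = (354.3/27.05)·1.296 = 16.98 m/s.
The pipe is horizontal, so Bernoulli reduces to P₁ + ½ρv₁² = P₂ + ½ρv₂².
P₁ − P₂ = ½·1263·(16.98² − 1.296²) = ½·1263·286.5 = 180900 Pa.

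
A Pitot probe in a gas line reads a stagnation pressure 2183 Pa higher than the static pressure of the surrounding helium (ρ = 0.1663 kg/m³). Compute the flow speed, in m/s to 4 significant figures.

At the stagnation point the flow is brought to rest, so Bernoulli gives P_stag − P_static = ½ρv².
v = √(2ΔP/ρ) = √(2·2183/0.1663) = 162.0 m/s.

v = 162.0 m/s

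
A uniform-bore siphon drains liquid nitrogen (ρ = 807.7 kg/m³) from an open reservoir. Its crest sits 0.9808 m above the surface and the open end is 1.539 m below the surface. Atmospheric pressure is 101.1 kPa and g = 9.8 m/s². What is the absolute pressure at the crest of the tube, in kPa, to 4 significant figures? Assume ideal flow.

81.15 kPa

From the surface to the outlet (both open to atmosphere, surface at rest): v = √(2g·h_out) = √(2·9.8·1.539) = 5.492 m/s.
The bore is uniform, so the speed at the crest is the same v. Bernoulli surface→crest: P_atm = P_top + ½ρv² + ρg·h_top.
P_top = 101100 − ½·807.7·5.492² − 807.7·9.8·0.9808 = 81150 Pa.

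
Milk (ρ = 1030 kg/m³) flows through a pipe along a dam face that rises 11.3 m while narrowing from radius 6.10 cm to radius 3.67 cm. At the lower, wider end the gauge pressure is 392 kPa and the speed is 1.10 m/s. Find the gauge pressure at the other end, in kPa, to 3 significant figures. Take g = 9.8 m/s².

P₂ ≈ 274 kPa

Mass conservation (A₁v₁ = A₂v₂) gives v₂ = 1.10 × 117/42.3 = 3.04 m/s.
Bernoulli: P₁ + ½ρv₁² + ρg h₁ = P₂ + ½ρv₂² + ρg h₂, so P₂ = P₁ + ½ρ(v₁² − v₂²) − ρg(h₂ − h₁).
P₂ = 392000 + ½·1030·(1.10² − 3.04²) − 1030·9.8·(+11.3) = 392000 + (-4130) − (114000) = 274000 Pa.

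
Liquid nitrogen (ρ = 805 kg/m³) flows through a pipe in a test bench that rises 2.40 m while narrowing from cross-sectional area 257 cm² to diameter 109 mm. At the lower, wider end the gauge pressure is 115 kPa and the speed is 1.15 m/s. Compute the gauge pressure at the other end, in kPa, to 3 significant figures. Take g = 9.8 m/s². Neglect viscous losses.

Mass conservation (A₁v₁ = A₂v₂) gives v₂ = 1.15 × 257/93.3 = 3.17 m/s.
Energy conservation along the streamline gives P₂ = P₁ − ½ρ(v₂² − v₁²) − ρg(h₂ − h₁).
P₂ = 115000 + ½·805·(1.15² − 3.17²) − 805·9.8·(+2.40) = 115000 + (-3510) − (18900) = 92600 Pa.

92.6 kPa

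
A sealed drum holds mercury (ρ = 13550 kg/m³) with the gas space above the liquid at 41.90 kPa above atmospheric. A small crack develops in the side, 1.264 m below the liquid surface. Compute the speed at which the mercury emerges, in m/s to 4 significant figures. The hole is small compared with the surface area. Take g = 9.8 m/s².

v ≈ 5.564 m/s

Take point 1 at the surface (v₁ ≈ 0) and point 2 at the hole (at atmospheric pressure). Bernoulli: P₁ + ρg h = P_atm + ½ρv₂².
With P₁ − P_atm = 41900 Pa, v₂ = √(2gh + 2ΔP/ρ) = √(2·9.8·1.264 + 2·41900/13550) = 5.564 m/s.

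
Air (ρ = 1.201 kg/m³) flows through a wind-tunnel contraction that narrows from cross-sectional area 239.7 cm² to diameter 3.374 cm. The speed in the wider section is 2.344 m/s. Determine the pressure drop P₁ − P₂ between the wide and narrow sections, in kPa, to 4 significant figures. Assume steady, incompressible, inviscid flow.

By continuity, v₂ = v₁·A₁/A₂ = 2.344·(239.7/8.941) = 62.84 m/s.
With no height change, Bernoulli's equation is P₁ + ½ρv₁² = P₂ + ½ρv₂².
P₁ − P₂ = ½·1.201·(62.84² − 2.344²) = ½·1.201·3944 = 2368 Pa.

ΔP ≈ 2.368 kPa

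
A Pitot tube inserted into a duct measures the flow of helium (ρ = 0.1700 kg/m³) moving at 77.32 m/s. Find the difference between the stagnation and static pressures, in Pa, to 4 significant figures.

ΔP = 508.2 Pa

The dynamic pressure equals the rise in static pressure at the stagnation point: ΔP = ½ρv².
ΔP = ½·0.1700·77.32² = 508.2 Pa.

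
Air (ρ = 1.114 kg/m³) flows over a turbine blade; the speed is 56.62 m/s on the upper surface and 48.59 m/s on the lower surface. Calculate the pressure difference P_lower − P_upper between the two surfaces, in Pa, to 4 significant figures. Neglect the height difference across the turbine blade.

The pressure is lower where the speed is higher: ΔP = ½ρ(v_up² − v_low²).
ΔP = ½·1.114·(56.62² − 48.59²) = 470.6 Pa.

470.6 Pa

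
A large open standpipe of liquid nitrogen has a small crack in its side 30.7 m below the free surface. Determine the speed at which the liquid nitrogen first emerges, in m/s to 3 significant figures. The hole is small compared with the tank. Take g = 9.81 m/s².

v ≈ 24.5 m/s

Bernoulli from surface to hole (P equal, v_surface ≈ 0): v = √(2gh) = √(2×9.81×30.7) = 24.5 m/s.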